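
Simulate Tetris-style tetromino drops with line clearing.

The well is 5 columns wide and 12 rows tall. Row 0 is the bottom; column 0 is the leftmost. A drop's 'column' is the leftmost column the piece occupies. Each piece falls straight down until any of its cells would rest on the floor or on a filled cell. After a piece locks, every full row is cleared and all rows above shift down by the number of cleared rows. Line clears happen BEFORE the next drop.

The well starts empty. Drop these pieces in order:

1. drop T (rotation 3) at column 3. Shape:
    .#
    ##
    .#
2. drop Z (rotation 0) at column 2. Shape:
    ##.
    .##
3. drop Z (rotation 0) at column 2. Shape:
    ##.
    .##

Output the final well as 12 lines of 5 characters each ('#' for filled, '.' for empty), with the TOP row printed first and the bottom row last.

Answer: .....
.....
.....
.....
.....
..##.
...##
..##.
...##
....#
...##
....#

Derivation:
Drop 1: T rot3 at col 3 lands with bottom-row=0; cleared 0 line(s) (total 0); column heights now [0 0 0 2 3], max=3
Drop 2: Z rot0 at col 2 lands with bottom-row=3; cleared 0 line(s) (total 0); column heights now [0 0 5 5 4], max=5
Drop 3: Z rot0 at col 2 lands with bottom-row=5; cleared 0 line(s) (total 0); column heights now [0 0 7 7 6], max=7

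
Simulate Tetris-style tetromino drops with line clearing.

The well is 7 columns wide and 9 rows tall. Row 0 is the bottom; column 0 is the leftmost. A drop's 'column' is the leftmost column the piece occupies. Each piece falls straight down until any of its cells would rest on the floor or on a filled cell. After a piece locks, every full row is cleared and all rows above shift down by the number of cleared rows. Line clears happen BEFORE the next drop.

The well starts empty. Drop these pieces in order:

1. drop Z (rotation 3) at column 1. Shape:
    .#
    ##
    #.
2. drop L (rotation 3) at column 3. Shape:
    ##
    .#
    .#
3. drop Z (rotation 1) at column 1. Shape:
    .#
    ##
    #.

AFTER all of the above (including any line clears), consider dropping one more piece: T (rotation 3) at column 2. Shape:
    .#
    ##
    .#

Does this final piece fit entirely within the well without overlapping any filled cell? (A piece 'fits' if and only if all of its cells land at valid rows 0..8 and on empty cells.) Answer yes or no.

Drop 1: Z rot3 at col 1 lands with bottom-row=0; cleared 0 line(s) (total 0); column heights now [0 2 3 0 0 0 0], max=3
Drop 2: L rot3 at col 3 lands with bottom-row=0; cleared 0 line(s) (total 0); column heights now [0 2 3 3 3 0 0], max=3
Drop 3: Z rot1 at col 1 lands with bottom-row=2; cleared 0 line(s) (total 0); column heights now [0 4 5 3 3 0 0], max=5
Test piece T rot3 at col 2 (width 2): heights before test = [0 4 5 3 3 0 0]; fits = True

Answer: yes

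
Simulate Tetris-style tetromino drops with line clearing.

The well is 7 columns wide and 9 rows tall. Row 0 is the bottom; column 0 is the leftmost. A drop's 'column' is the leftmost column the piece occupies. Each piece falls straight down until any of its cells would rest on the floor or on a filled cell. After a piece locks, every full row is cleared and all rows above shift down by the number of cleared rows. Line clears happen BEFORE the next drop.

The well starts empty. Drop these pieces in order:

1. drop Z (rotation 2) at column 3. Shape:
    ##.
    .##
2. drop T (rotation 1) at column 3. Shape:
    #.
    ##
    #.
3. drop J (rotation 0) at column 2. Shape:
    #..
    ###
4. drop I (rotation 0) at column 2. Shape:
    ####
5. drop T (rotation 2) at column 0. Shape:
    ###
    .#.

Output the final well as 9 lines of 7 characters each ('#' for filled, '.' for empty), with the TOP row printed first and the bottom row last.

Drop 1: Z rot2 at col 3 lands with bottom-row=0; cleared 0 line(s) (total 0); column heights now [0 0 0 2 2 1 0], max=2
Drop 2: T rot1 at col 3 lands with bottom-row=2; cleared 0 line(s) (total 0); column heights now [0 0 0 5 4 1 0], max=5
Drop 3: J rot0 at col 2 lands with bottom-row=5; cleared 0 line(s) (total 0); column heights now [0 0 7 6 6 1 0], max=7
Drop 4: I rot0 at col 2 lands with bottom-row=7; cleared 0 line(s) (total 0); column heights now [0 0 8 8 8 8 0], max=8
Drop 5: T rot2 at col 0 lands with bottom-row=7; cleared 0 line(s) (total 0); column heights now [9 9 9 8 8 8 0], max=9

Answer: ###....
.#####.
..#....
..###..
...#...
...##..
...#...
...##..
....##.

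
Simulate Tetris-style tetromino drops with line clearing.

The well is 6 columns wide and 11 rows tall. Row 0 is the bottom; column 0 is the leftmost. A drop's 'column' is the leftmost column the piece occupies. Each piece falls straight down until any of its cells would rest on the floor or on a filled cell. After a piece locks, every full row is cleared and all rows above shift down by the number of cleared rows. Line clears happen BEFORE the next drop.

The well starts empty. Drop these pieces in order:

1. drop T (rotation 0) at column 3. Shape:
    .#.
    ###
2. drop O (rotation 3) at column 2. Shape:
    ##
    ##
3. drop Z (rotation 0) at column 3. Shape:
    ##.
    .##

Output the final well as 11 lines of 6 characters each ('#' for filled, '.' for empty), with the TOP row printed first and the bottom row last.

Drop 1: T rot0 at col 3 lands with bottom-row=0; cleared 0 line(s) (total 0); column heights now [0 0 0 1 2 1], max=2
Drop 2: O rot3 at col 2 lands with bottom-row=1; cleared 0 line(s) (total 0); column heights now [0 0 3 3 2 1], max=3
Drop 3: Z rot0 at col 3 lands with bottom-row=2; cleared 0 line(s) (total 0); column heights now [0 0 3 4 4 3], max=4

Answer: ......
......
......
......
......
......
......
...##.
..####
..###.
...###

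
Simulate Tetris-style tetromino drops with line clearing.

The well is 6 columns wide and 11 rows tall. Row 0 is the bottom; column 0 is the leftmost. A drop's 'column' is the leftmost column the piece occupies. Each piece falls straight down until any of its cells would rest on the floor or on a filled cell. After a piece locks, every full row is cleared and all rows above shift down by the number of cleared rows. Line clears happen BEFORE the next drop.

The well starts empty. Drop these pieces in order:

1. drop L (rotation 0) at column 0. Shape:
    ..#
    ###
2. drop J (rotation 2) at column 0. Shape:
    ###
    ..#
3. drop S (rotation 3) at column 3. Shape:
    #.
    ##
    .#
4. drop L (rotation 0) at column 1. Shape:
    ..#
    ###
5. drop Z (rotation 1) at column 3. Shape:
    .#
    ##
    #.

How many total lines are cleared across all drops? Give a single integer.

Answer: 0

Derivation:
Drop 1: L rot0 at col 0 lands with bottom-row=0; cleared 0 line(s) (total 0); column heights now [1 1 2 0 0 0], max=2
Drop 2: J rot2 at col 0 lands with bottom-row=2; cleared 0 line(s) (total 0); column heights now [4 4 4 0 0 0], max=4
Drop 3: S rot3 at col 3 lands with bottom-row=0; cleared 0 line(s) (total 0); column heights now [4 4 4 3 2 0], max=4
Drop 4: L rot0 at col 1 lands with bottom-row=4; cleared 0 line(s) (total 0); column heights now [4 5 5 6 2 0], max=6
Drop 5: Z rot1 at col 3 lands with bottom-row=6; cleared 0 line(s) (total 0); column heights now [4 5 5 8 9 0], max=9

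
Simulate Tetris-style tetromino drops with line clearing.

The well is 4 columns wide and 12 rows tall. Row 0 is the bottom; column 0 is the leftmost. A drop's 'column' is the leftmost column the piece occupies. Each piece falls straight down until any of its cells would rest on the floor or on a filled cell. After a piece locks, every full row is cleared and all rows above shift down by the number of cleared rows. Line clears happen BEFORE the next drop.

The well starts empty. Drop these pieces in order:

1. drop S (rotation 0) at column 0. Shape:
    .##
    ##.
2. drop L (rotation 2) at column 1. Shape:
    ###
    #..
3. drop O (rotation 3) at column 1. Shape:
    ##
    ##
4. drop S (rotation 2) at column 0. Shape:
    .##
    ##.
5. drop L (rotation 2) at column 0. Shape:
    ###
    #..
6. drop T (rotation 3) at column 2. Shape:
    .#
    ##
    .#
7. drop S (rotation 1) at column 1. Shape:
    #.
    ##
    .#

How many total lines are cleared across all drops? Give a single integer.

Answer: 1

Derivation:
Drop 1: S rot0 at col 0 lands with bottom-row=0; cleared 0 line(s) (total 0); column heights now [1 2 2 0], max=2
Drop 2: L rot2 at col 1 lands with bottom-row=2; cleared 0 line(s) (total 0); column heights now [1 4 4 4], max=4
Drop 3: O rot3 at col 1 lands with bottom-row=4; cleared 0 line(s) (total 0); column heights now [1 6 6 4], max=6
Drop 4: S rot2 at col 0 lands with bottom-row=6; cleared 0 line(s) (total 0); column heights now [7 8 8 4], max=8
Drop 5: L rot2 at col 0 lands with bottom-row=7; cleared 0 line(s) (total 0); column heights now [9 9 9 4], max=9
Drop 6: T rot3 at col 2 lands with bottom-row=8; cleared 1 line(s) (total 1); column heights now [8 8 9 10], max=10
Drop 7: S rot1 at col 1 lands with bottom-row=9; cleared 0 line(s) (total 1); column heights now [8 12 11 10], max=12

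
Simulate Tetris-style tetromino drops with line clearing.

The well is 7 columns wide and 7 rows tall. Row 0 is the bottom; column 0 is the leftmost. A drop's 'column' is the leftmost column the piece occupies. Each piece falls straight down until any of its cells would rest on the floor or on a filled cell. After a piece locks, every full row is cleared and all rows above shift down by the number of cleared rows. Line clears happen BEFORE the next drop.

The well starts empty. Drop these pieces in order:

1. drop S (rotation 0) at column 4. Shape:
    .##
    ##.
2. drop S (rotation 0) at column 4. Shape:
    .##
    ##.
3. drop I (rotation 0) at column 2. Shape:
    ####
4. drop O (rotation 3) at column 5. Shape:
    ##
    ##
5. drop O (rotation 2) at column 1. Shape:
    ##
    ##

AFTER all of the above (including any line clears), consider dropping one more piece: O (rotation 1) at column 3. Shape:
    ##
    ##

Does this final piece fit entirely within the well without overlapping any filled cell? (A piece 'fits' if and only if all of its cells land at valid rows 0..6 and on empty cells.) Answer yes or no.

Answer: yes

Derivation:
Drop 1: S rot0 at col 4 lands with bottom-row=0; cleared 0 line(s) (total 0); column heights now [0 0 0 0 1 2 2], max=2
Drop 2: S rot0 at col 4 lands with bottom-row=2; cleared 0 line(s) (total 0); column heights now [0 0 0 0 3 4 4], max=4
Drop 3: I rot0 at col 2 lands with bottom-row=4; cleared 0 line(s) (total 0); column heights now [0 0 5 5 5 5 4], max=5
Drop 4: O rot3 at col 5 lands with bottom-row=5; cleared 0 line(s) (total 0); column heights now [0 0 5 5 5 7 7], max=7
Drop 5: O rot2 at col 1 lands with bottom-row=5; cleared 0 line(s) (total 0); column heights now [0 7 7 5 5 7 7], max=7
Test piece O rot1 at col 3 (width 2): heights before test = [0 7 7 5 5 7 7]; fits = True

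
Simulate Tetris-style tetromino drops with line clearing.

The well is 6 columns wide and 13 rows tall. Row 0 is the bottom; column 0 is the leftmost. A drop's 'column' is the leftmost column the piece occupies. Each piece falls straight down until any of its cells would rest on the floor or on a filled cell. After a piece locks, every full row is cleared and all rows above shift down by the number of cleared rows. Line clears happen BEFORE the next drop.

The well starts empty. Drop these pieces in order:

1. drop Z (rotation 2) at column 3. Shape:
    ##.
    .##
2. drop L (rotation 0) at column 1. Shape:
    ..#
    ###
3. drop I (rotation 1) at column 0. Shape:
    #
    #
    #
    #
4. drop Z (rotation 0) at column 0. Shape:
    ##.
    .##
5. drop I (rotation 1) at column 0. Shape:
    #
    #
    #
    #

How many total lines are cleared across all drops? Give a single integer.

Drop 1: Z rot2 at col 3 lands with bottom-row=0; cleared 0 line(s) (total 0); column heights now [0 0 0 2 2 1], max=2
Drop 2: L rot0 at col 1 lands with bottom-row=2; cleared 0 line(s) (total 0); column heights now [0 3 3 4 2 1], max=4
Drop 3: I rot1 at col 0 lands with bottom-row=0; cleared 0 line(s) (total 0); column heights now [4 3 3 4 2 1], max=4
Drop 4: Z rot0 at col 0 lands with bottom-row=3; cleared 0 line(s) (total 0); column heights now [5 5 4 4 2 1], max=5
Drop 5: I rot1 at col 0 lands with bottom-row=5; cleared 0 line(s) (total 0); column heights now [9 5 4 4 2 1], max=9

Answer: 0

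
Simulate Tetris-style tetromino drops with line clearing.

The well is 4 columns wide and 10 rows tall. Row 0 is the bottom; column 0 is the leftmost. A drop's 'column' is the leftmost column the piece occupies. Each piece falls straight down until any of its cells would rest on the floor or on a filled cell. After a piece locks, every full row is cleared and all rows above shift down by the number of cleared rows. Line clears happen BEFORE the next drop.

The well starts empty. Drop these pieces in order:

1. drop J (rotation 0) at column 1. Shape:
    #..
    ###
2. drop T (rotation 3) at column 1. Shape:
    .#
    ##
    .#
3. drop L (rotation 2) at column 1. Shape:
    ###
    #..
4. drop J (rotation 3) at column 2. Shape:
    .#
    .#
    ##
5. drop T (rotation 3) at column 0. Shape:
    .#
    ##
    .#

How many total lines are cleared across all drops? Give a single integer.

Answer: 0

Derivation:
Drop 1: J rot0 at col 1 lands with bottom-row=0; cleared 0 line(s) (total 0); column heights now [0 2 1 1], max=2
Drop 2: T rot3 at col 1 lands with bottom-row=1; cleared 0 line(s) (total 0); column heights now [0 3 4 1], max=4
Drop 3: L rot2 at col 1 lands with bottom-row=3; cleared 0 line(s) (total 0); column heights now [0 5 5 5], max=5
Drop 4: J rot3 at col 2 lands with bottom-row=5; cleared 0 line(s) (total 0); column heights now [0 5 6 8], max=8
Drop 5: T rot3 at col 0 lands with bottom-row=5; cleared 0 line(s) (total 0); column heights now [7 8 6 8], max=8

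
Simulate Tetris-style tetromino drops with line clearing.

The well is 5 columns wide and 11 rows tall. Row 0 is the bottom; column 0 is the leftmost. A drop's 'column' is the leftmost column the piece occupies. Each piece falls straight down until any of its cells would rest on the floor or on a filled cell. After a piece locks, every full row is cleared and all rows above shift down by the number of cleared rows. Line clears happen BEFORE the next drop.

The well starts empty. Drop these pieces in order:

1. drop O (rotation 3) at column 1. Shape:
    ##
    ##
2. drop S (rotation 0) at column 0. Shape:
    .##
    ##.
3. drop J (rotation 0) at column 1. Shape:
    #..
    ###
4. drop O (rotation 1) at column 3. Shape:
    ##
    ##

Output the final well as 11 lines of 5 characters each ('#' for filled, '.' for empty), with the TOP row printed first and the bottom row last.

Answer: .....
.....
.....
.....
...##
.#.##
.###.
.##..
##...
.##..
.##..

Derivation:
Drop 1: O rot3 at col 1 lands with bottom-row=0; cleared 0 line(s) (total 0); column heights now [0 2 2 0 0], max=2
Drop 2: S rot0 at col 0 lands with bottom-row=2; cleared 0 line(s) (total 0); column heights now [3 4 4 0 0], max=4
Drop 3: J rot0 at col 1 lands with bottom-row=4; cleared 0 line(s) (total 0); column heights now [3 6 5 5 0], max=6
Drop 4: O rot1 at col 3 lands with bottom-row=5; cleared 0 line(s) (total 0); column heights now [3 6 5 7 7], max=7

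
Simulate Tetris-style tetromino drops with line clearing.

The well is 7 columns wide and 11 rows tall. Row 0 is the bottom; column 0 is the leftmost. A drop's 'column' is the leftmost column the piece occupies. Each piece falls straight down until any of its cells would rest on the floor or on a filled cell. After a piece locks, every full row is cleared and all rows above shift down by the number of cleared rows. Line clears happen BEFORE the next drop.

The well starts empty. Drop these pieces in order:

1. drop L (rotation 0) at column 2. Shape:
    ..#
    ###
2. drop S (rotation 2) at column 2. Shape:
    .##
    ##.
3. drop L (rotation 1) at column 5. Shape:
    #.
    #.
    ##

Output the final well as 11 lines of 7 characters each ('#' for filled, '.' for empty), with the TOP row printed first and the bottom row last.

Drop 1: L rot0 at col 2 lands with bottom-row=0; cleared 0 line(s) (total 0); column heights now [0 0 1 1 2 0 0], max=2
Drop 2: S rot2 at col 2 lands with bottom-row=1; cleared 0 line(s) (total 0); column heights now [0 0 2 3 3 0 0], max=3
Drop 3: L rot1 at col 5 lands with bottom-row=0; cleared 0 line(s) (total 0); column heights now [0 0 2 3 3 3 1], max=3

Answer: .......
.......
.......
.......
.......
.......
.......
.......
...###.
..####.
..#####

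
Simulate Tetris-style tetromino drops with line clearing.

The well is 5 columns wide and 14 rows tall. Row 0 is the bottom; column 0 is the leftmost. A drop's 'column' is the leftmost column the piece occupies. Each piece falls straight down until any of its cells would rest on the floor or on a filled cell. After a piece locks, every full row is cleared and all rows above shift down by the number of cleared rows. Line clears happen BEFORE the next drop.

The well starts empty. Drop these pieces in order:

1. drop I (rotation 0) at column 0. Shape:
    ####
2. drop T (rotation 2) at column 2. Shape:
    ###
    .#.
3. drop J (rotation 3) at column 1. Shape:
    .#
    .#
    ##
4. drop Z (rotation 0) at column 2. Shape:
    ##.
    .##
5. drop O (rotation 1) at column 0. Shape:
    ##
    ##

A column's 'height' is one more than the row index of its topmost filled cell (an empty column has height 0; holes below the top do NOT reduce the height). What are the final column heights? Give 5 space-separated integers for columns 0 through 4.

Drop 1: I rot0 at col 0 lands with bottom-row=0; cleared 0 line(s) (total 0); column heights now [1 1 1 1 0], max=1
Drop 2: T rot2 at col 2 lands with bottom-row=1; cleared 0 line(s) (total 0); column heights now [1 1 3 3 3], max=3
Drop 3: J rot3 at col 1 lands with bottom-row=3; cleared 0 line(s) (total 0); column heights now [1 4 6 3 3], max=6
Drop 4: Z rot0 at col 2 lands with bottom-row=5; cleared 0 line(s) (total 0); column heights now [1 4 7 7 6], max=7
Drop 5: O rot1 at col 0 lands with bottom-row=4; cleared 1 line(s) (total 1); column heights now [5 5 6 6 3], max=6

Answer: 5 5 6 6 3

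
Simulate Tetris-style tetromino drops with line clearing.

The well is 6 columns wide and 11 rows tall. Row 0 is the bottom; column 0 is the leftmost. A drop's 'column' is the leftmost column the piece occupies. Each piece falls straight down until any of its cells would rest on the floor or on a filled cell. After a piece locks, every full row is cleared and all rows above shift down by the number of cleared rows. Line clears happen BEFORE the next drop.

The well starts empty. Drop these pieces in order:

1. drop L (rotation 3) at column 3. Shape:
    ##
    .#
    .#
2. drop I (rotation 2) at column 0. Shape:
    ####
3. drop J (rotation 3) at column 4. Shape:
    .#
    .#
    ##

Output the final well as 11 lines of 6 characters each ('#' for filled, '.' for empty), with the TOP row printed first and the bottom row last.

Drop 1: L rot3 at col 3 lands with bottom-row=0; cleared 0 line(s) (total 0); column heights now [0 0 0 3 3 0], max=3
Drop 2: I rot2 at col 0 lands with bottom-row=3; cleared 0 line(s) (total 0); column heights now [4 4 4 4 3 0], max=4
Drop 3: J rot3 at col 4 lands with bottom-row=3; cleared 1 line(s) (total 1); column heights now [0 0 0 3 3 5], max=5

Answer: ......
......
......
......
......
......
.....#
.....#
...##.
....#.
....#.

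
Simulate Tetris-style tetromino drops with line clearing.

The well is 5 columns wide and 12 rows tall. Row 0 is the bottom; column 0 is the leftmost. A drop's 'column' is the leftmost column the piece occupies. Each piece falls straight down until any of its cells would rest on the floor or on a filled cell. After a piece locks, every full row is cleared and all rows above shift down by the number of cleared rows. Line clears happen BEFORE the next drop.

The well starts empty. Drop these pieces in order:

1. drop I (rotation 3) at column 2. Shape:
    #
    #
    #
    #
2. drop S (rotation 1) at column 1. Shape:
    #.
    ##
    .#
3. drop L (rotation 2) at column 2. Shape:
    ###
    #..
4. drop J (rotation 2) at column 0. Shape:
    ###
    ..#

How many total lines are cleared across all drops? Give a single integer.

Drop 1: I rot3 at col 2 lands with bottom-row=0; cleared 0 line(s) (total 0); column heights now [0 0 4 0 0], max=4
Drop 2: S rot1 at col 1 lands with bottom-row=4; cleared 0 line(s) (total 0); column heights now [0 7 6 0 0], max=7
Drop 3: L rot2 at col 2 lands with bottom-row=6; cleared 0 line(s) (total 0); column heights now [0 7 8 8 8], max=8
Drop 4: J rot2 at col 0 lands with bottom-row=8; cleared 0 line(s) (total 0); column heights now [10 10 10 8 8], max=10

Answer: 0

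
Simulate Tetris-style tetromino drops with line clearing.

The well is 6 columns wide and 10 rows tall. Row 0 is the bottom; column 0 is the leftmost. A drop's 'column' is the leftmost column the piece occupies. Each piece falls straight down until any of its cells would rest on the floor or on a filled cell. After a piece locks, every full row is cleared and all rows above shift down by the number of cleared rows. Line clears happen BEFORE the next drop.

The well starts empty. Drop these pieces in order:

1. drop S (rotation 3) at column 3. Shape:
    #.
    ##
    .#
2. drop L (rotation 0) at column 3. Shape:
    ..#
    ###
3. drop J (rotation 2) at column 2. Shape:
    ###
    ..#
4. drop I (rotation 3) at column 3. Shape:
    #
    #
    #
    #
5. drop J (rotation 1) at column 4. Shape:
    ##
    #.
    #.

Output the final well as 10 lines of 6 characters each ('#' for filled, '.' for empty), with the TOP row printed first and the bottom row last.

Drop 1: S rot3 at col 3 lands with bottom-row=0; cleared 0 line(s) (total 0); column heights now [0 0 0 3 2 0], max=3
Drop 2: L rot0 at col 3 lands with bottom-row=3; cleared 0 line(s) (total 0); column heights now [0 0 0 4 4 5], max=5
Drop 3: J rot2 at col 2 lands with bottom-row=4; cleared 0 line(s) (total 0); column heights now [0 0 6 6 6 5], max=6
Drop 4: I rot3 at col 3 lands with bottom-row=6; cleared 0 line(s) (total 0); column heights now [0 0 6 10 6 5], max=10
Drop 5: J rot1 at col 4 lands with bottom-row=6; cleared 0 line(s) (total 0); column heights now [0 0 6 10 9 9], max=10

Answer: ...#..
...###
...##.
...##.
..###.
....##
...###
...#..
...##.
....#.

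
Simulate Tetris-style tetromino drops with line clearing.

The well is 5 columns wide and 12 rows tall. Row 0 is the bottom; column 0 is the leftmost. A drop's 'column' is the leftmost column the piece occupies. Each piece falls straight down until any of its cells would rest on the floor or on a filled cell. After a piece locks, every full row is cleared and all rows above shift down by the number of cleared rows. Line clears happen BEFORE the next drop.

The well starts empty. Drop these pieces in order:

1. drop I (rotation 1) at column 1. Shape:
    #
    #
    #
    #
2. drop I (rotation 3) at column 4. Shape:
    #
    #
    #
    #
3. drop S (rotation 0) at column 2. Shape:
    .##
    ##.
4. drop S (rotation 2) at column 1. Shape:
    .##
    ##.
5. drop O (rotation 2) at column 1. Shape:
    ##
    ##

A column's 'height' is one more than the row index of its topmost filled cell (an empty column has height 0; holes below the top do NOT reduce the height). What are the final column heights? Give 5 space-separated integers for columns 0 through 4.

Drop 1: I rot1 at col 1 lands with bottom-row=0; cleared 0 line(s) (total 0); column heights now [0 4 0 0 0], max=4
Drop 2: I rot3 at col 4 lands with bottom-row=0; cleared 0 line(s) (total 0); column heights now [0 4 0 0 4], max=4
Drop 3: S rot0 at col 2 lands with bottom-row=3; cleared 0 line(s) (total 0); column heights now [0 4 4 5 5], max=5
Drop 4: S rot2 at col 1 lands with bottom-row=4; cleared 0 line(s) (total 0); column heights now [0 5 6 6 5], max=6
Drop 5: O rot2 at col 1 lands with bottom-row=6; cleared 0 line(s) (total 0); column heights now [0 8 8 6 5], max=8

Answer: 0 8 8 6 5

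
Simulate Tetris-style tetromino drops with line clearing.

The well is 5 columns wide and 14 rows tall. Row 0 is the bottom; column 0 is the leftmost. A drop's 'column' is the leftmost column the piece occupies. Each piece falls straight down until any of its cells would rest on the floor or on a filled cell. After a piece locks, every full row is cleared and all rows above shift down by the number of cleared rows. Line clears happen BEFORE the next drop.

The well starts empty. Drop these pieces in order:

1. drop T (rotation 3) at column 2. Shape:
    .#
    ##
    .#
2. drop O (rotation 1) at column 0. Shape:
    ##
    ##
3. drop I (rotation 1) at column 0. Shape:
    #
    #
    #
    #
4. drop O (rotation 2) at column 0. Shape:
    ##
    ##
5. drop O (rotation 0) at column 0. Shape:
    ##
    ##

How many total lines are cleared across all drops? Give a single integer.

Drop 1: T rot3 at col 2 lands with bottom-row=0; cleared 0 line(s) (total 0); column heights now [0 0 2 3 0], max=3
Drop 2: O rot1 at col 0 lands with bottom-row=0; cleared 0 line(s) (total 0); column heights now [2 2 2 3 0], max=3
Drop 3: I rot1 at col 0 lands with bottom-row=2; cleared 0 line(s) (total 0); column heights now [6 2 2 3 0], max=6
Drop 4: O rot2 at col 0 lands with bottom-row=6; cleared 0 line(s) (total 0); column heights now [8 8 2 3 0], max=8
Drop 5: O rot0 at col 0 lands with bottom-row=8; cleared 0 line(s) (total 0); column heights now [10 10 2 3 0], max=10

Answer: 0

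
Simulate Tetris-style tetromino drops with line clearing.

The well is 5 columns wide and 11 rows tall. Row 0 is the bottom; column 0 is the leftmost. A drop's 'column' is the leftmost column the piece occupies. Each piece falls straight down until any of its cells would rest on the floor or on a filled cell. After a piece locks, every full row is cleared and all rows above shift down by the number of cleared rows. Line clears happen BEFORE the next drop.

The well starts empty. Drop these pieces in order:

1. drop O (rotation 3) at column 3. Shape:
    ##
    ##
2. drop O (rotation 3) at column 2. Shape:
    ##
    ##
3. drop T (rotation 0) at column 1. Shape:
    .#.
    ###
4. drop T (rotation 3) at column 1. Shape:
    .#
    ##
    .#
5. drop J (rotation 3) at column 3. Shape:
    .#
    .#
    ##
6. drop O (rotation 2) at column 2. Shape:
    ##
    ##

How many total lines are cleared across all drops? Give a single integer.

Answer: 0

Derivation:
Drop 1: O rot3 at col 3 lands with bottom-row=0; cleared 0 line(s) (total 0); column heights now [0 0 0 2 2], max=2
Drop 2: O rot3 at col 2 lands with bottom-row=2; cleared 0 line(s) (total 0); column heights now [0 0 4 4 2], max=4
Drop 3: T rot0 at col 1 lands with bottom-row=4; cleared 0 line(s) (total 0); column heights now [0 5 6 5 2], max=6
Drop 4: T rot3 at col 1 lands with bottom-row=6; cleared 0 line(s) (total 0); column heights now [0 8 9 5 2], max=9
Drop 5: J rot3 at col 3 lands with bottom-row=5; cleared 0 line(s) (total 0); column heights now [0 8 9 6 8], max=9
Drop 6: O rot2 at col 2 lands with bottom-row=9; cleared 0 line(s) (total 0); column heights now [0 8 11 11 8], max=11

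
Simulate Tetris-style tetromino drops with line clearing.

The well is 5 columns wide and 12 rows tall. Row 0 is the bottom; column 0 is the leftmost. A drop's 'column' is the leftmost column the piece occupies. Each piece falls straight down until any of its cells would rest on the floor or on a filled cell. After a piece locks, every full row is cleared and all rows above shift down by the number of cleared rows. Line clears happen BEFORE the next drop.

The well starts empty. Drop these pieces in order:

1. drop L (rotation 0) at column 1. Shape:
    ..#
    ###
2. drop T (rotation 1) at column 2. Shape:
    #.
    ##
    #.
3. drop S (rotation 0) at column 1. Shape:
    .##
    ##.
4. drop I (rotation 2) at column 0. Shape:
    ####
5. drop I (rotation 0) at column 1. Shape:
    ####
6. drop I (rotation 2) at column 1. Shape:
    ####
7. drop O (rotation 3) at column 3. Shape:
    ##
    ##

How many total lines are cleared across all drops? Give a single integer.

Drop 1: L rot0 at col 1 lands with bottom-row=0; cleared 0 line(s) (total 0); column heights now [0 1 1 2 0], max=2
Drop 2: T rot1 at col 2 lands with bottom-row=1; cleared 0 line(s) (total 0); column heights now [0 1 4 3 0], max=4
Drop 3: S rot0 at col 1 lands with bottom-row=4; cleared 0 line(s) (total 0); column heights now [0 5 6 6 0], max=6
Drop 4: I rot2 at col 0 lands with bottom-row=6; cleared 0 line(s) (total 0); column heights now [7 7 7 7 0], max=7
Drop 5: I rot0 at col 1 lands with bottom-row=7; cleared 0 line(s) (total 0); column heights now [7 8 8 8 8], max=8
Drop 6: I rot2 at col 1 lands with bottom-row=8; cleared 0 line(s) (total 0); column heights now [7 9 9 9 9], max=9
Drop 7: O rot3 at col 3 lands with bottom-row=9; cleared 0 line(s) (total 0); column heights now [7 9 9 11 11], max=11

Answer: 0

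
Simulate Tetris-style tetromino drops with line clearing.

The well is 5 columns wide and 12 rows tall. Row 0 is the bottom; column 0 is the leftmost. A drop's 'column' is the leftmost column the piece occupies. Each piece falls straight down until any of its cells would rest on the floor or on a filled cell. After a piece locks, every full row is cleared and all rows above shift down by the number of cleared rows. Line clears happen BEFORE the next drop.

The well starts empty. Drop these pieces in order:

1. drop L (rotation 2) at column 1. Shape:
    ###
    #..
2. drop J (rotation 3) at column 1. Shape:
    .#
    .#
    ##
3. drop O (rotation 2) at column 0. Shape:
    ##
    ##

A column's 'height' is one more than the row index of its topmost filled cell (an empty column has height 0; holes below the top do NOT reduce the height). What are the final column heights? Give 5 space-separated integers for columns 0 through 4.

Drop 1: L rot2 at col 1 lands with bottom-row=0; cleared 0 line(s) (total 0); column heights now [0 2 2 2 0], max=2
Drop 2: J rot3 at col 1 lands with bottom-row=2; cleared 0 line(s) (total 0); column heights now [0 3 5 2 0], max=5
Drop 3: O rot2 at col 0 lands with bottom-row=3; cleared 0 line(s) (total 0); column heights now [5 5 5 2 0], max=5

Answer: 5 5 5 2 0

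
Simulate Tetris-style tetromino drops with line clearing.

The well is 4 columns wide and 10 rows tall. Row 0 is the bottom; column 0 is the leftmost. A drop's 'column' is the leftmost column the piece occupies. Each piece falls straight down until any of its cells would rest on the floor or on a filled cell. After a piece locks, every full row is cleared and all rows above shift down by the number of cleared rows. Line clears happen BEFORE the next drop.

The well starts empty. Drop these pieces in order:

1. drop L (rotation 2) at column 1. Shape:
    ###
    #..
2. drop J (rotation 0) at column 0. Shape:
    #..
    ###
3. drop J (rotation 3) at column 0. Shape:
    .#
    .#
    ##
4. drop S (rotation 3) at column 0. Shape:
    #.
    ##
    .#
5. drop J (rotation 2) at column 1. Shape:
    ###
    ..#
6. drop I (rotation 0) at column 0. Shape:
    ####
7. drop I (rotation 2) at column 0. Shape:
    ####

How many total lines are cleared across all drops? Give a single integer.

Drop 1: L rot2 at col 1 lands with bottom-row=0; cleared 0 line(s) (total 0); column heights now [0 2 2 2], max=2
Drop 2: J rot0 at col 0 lands with bottom-row=2; cleared 0 line(s) (total 0); column heights now [4 3 3 2], max=4
Drop 3: J rot3 at col 0 lands with bottom-row=4; cleared 0 line(s) (total 0); column heights now [5 7 3 2], max=7
Drop 4: S rot3 at col 0 lands with bottom-row=7; cleared 0 line(s) (total 0); column heights now [10 9 3 2], max=10
Drop 5: J rot2 at col 1 lands with bottom-row=8; cleared 1 line(s) (total 1); column heights now [9 9 3 9], max=9
Drop 6: I rot0 at col 0 lands with bottom-row=9; cleared 1 line(s) (total 2); column heights now [9 9 3 9], max=9
Drop 7: I rot2 at col 0 lands with bottom-row=9; cleared 1 line(s) (total 3); column heights now [9 9 3 9], max=9

Answer: 3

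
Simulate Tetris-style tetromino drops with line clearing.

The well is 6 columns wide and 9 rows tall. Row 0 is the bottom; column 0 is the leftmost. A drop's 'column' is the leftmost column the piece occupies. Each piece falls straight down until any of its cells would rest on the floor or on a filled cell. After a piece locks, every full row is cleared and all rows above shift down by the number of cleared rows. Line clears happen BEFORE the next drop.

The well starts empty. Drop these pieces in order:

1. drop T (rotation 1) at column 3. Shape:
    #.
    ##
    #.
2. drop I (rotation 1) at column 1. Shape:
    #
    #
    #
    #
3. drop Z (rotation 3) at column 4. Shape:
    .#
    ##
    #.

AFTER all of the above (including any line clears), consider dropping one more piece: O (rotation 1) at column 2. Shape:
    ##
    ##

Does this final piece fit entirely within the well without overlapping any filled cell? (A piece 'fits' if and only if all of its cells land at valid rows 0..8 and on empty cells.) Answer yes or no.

Drop 1: T rot1 at col 3 lands with bottom-row=0; cleared 0 line(s) (total 0); column heights now [0 0 0 3 2 0], max=3
Drop 2: I rot1 at col 1 lands with bottom-row=0; cleared 0 line(s) (total 0); column heights now [0 4 0 3 2 0], max=4
Drop 3: Z rot3 at col 4 lands with bottom-row=2; cleared 0 line(s) (total 0); column heights now [0 4 0 3 4 5], max=5
Test piece O rot1 at col 2 (width 2): heights before test = [0 4 0 3 4 5]; fits = True

Answer: yes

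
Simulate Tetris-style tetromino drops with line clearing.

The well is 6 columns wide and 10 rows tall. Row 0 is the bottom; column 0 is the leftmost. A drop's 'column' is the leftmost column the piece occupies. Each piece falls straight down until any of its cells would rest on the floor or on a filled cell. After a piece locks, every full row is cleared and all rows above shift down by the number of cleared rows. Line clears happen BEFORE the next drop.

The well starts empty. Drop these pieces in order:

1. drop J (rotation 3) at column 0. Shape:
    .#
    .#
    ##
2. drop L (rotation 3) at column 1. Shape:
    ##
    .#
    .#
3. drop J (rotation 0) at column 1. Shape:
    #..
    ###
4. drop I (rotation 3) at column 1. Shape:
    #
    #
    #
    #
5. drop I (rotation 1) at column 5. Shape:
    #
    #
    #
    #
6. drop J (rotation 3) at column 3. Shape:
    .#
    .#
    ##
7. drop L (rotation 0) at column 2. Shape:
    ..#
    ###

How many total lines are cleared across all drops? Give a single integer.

Drop 1: J rot3 at col 0 lands with bottom-row=0; cleared 0 line(s) (total 0); column heights now [1 3 0 0 0 0], max=3
Drop 2: L rot3 at col 1 lands with bottom-row=1; cleared 0 line(s) (total 0); column heights now [1 4 4 0 0 0], max=4
Drop 3: J rot0 at col 1 lands with bottom-row=4; cleared 0 line(s) (total 0); column heights now [1 6 5 5 0 0], max=6
Drop 4: I rot3 at col 1 lands with bottom-row=6; cleared 0 line(s) (total 0); column heights now [1 10 5 5 0 0], max=10
Drop 5: I rot1 at col 5 lands with bottom-row=0; cleared 0 line(s) (total 0); column heights now [1 10 5 5 0 4], max=10
Drop 6: J rot3 at col 3 lands with bottom-row=5; cleared 0 line(s) (total 0); column heights now [1 10 5 6 8 4], max=10
Drop 7: L rot0 at col 2 lands with bottom-row=8; cleared 0 line(s) (total 0); column heights now [1 10 9 9 10 4], max=10

Answer: 0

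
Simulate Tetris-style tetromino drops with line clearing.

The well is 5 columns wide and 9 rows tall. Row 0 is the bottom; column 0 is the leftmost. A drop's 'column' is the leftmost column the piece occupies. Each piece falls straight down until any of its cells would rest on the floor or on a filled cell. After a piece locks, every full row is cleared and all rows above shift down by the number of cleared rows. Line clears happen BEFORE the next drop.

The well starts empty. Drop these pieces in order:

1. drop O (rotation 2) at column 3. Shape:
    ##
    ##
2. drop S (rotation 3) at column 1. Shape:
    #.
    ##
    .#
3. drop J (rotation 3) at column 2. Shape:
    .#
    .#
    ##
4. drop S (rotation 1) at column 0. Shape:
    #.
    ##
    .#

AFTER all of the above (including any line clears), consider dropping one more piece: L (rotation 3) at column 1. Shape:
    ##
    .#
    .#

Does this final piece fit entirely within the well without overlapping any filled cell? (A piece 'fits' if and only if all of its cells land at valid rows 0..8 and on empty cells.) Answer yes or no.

Answer: yes

Derivation:
Drop 1: O rot2 at col 3 lands with bottom-row=0; cleared 0 line(s) (total 0); column heights now [0 0 0 2 2], max=2
Drop 2: S rot3 at col 1 lands with bottom-row=0; cleared 0 line(s) (total 0); column heights now [0 3 2 2 2], max=3
Drop 3: J rot3 at col 2 lands with bottom-row=2; cleared 0 line(s) (total 0); column heights now [0 3 3 5 2], max=5
Drop 4: S rot1 at col 0 lands with bottom-row=3; cleared 0 line(s) (total 0); column heights now [6 5 3 5 2], max=6
Test piece L rot3 at col 1 (width 2): heights before test = [6 5 3 5 2]; fits = True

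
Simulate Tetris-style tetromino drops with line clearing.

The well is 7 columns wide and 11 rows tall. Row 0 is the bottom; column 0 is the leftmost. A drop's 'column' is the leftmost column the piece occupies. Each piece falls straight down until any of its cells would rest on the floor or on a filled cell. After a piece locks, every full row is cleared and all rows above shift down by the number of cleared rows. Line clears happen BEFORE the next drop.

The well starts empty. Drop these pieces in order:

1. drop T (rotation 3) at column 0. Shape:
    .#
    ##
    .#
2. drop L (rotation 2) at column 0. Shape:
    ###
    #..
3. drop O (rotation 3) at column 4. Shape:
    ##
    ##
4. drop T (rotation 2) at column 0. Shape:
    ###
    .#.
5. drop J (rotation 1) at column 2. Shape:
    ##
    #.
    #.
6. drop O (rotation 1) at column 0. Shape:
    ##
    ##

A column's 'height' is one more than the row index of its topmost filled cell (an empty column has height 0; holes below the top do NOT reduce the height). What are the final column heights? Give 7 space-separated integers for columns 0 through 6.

Answer: 8 8 9 9 2 2 0

Derivation:
Drop 1: T rot3 at col 0 lands with bottom-row=0; cleared 0 line(s) (total 0); column heights now [2 3 0 0 0 0 0], max=3
Drop 2: L rot2 at col 0 lands with bottom-row=2; cleared 0 line(s) (total 0); column heights now [4 4 4 0 0 0 0], max=4
Drop 3: O rot3 at col 4 lands with bottom-row=0; cleared 0 line(s) (total 0); column heights now [4 4 4 0 2 2 0], max=4
Drop 4: T rot2 at col 0 lands with bottom-row=4; cleared 0 line(s) (total 0); column heights now [6 6 6 0 2 2 0], max=6
Drop 5: J rot1 at col 2 lands with bottom-row=6; cleared 0 line(s) (total 0); column heights now [6 6 9 9 2 2 0], max=9
Drop 6: O rot1 at col 0 lands with bottom-row=6; cleared 0 line(s) (total 0); column heights now [8 8 9 9 2 2 0], max=9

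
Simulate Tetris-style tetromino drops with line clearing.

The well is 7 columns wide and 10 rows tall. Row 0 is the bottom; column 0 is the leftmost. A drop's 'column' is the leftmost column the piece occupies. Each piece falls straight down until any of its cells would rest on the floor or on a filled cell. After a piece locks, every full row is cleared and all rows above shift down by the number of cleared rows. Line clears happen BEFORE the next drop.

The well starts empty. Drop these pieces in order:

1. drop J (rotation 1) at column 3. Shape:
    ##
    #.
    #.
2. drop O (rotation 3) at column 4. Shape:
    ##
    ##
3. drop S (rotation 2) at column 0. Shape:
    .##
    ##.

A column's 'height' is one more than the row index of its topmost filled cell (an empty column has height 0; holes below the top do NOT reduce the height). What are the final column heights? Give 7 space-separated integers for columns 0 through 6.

Answer: 1 2 2 3 5 5 0

Derivation:
Drop 1: J rot1 at col 3 lands with bottom-row=0; cleared 0 line(s) (total 0); column heights now [0 0 0 3 3 0 0], max=3
Drop 2: O rot3 at col 4 lands with bottom-row=3; cleared 0 line(s) (total 0); column heights now [0 0 0 3 5 5 0], max=5
Drop 3: S rot2 at col 0 lands with bottom-row=0; cleared 0 line(s) (total 0); column heights now [1 2 2 3 5 5 0], max=5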